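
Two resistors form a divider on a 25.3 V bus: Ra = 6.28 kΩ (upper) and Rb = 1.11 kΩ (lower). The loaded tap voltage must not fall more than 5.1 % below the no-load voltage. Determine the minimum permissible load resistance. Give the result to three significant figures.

Output resistance R_th = Ra‖Rb = (6280 × 1110)/7390 = 943.3 Ω.
The fractional drop is R_th/(R_th + R_L); requiring this ≤ 0.0510 gives R_L ≥ R_th(1/0.0510 − 1) = 943.3 × 18.61 = 17.6 kΩ.

R_L(min) ≈ 17.6 kΩ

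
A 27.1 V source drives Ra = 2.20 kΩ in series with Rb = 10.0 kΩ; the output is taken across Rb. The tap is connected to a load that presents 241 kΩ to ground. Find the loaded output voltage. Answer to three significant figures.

V_out ≈ 22.0 V

The load sits in parallel with Rb: Rb‖R_L = (10.0 × 241) / (10.0 + 241) = 9.602 kΩ.
V_out = 27.1 × 9.602 / (2.20 + 9.602) = 27.1 × 9.602/11.80 = 22.0 V.
(Unloaded it would have been 22.2 V.)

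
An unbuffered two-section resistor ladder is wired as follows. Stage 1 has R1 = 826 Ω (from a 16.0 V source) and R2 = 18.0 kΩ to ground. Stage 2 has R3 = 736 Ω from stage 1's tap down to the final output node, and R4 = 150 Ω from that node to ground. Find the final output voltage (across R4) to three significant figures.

V_out ≈ 1.37 V

Stage 2 presents R3+R4 = 886.0 Ω as a load on stage 1's tap.
Stage 1's lower leg becomes R2‖(R3+R4) = 844.4 Ω, so V_mid = 16.0 × 844.4/1670 = 8.088 V.
Stage 2 is itself unloaded: V_out = V_mid × R4/(R3+R4) = 8.088 × 150/886.0 = 1.37 V.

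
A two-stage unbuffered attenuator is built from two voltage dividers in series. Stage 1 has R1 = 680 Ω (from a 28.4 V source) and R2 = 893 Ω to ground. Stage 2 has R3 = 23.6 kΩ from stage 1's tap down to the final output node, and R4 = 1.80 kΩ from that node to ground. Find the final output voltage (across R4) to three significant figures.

Stage 2 presents R3+R4 = 25400 Ω as a load on stage 1's tap.
Stage 1's lower leg becomes R2‖(R3+R4) = 862.7 Ω, so V_mid = 28.4 × 862.7/1543 = 15.88 V.
Stage 2 is itself unloaded: V_out = V_mid × R4/(R3+R4) = 15.88 × 1800/25400 = 1.13 V.

V_out ≈ 1.13 V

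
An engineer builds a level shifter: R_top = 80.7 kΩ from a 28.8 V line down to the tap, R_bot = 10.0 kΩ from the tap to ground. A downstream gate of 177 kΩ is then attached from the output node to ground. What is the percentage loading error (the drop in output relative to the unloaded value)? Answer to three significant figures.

4.79 %

The divider's output (Thévenin) resistance is R_top‖R_bot = 8.897 kΩ.
Fractional drop under load = R_th/(R_th + R_L) = 8.897 / (8.897 + 177) = 0.04786.
So the output falls by 4.79 %.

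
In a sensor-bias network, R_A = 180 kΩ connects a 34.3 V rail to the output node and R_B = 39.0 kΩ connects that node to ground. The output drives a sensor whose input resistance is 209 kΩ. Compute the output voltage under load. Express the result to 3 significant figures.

V_out ≈ 5.30 V

The load sits in parallel with R_B: R_B‖R_L = (39.0 × 209) / (39.0 + 209) = 32.87 kΩ.
V_out = 34.3 × 32.87 / (180 + 32.87) = 34.3 × 32.87/212.9 = 5.30 V.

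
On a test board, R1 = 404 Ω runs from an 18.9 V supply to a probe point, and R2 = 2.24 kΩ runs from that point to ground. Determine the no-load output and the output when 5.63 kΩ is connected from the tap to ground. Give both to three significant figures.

Open-circuit: V = 18.9 × 2240/(404 + 2240) = 16.0 V.
With the load, R2 becomes R2‖R_L = 1602 Ω, so V = 18.9 × 1602/2006 = 15.1 V.

Unloaded: 16.0 V; loaded: 15.1 V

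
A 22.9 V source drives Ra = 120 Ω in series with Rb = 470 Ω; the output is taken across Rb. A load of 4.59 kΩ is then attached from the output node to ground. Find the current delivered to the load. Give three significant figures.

I_L ≈ 3.89 mA

Rb‖R_L = 426.3 Ω; V_out = 22.9 × 426.3/546.3 = 17.87 V.
I_L = V_out / R_L = 17.87 / 4.59 kΩ = 3.89 mA.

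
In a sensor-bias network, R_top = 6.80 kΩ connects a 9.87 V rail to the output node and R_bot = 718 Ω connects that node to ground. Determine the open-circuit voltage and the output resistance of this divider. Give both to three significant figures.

V_th is the open-circuit tap voltage: 9.87 × 718/(6800 + 718) = 0.943 V.
With the supply zeroed, R_top and R_bot appear in parallel from the tap: R_th = R_top‖R_bot = (6800 × 718)/7518 = 649 Ω.

V_th = 0.943 V, R_th = 649 Ω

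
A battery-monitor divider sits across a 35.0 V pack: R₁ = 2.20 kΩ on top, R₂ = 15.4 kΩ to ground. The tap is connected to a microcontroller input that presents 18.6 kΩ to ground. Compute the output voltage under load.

V_out ≈ 27.8 V

The load sits in parallel with R₂: R₂‖R_L = (15.4 × 18.6) / (15.4 + 18.6) = 8.425 kΩ.
V_out = 35.0 × 8.425 / (2.20 + 8.425) = 35.0 × 8.425/10.62 = 27.8 V.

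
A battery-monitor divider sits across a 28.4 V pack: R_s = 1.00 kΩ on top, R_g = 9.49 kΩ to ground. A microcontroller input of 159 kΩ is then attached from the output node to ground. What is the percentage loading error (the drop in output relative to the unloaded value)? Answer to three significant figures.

0.566 %

The divider's output (Thévenin) resistance is R_s‖R_g = 0.9047 kΩ.
Fractional drop under load = R_th/(R_th + R_L) = 0.9047 / (0.9047 + 159) = 0.005658.
So the output falls by 0.566 %.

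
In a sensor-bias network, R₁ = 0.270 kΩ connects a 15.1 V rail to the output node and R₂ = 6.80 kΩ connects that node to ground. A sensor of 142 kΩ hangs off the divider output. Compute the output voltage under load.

The load sits in parallel with R₂: R₂‖R_L = (6800 × 142000) / (6800 + 142000) = 6489 Ω.
V_out = 15.1 × 6489 / (270 + 6489) = 15.1 × 6489/6759 = 14.5 V.
(Unloaded it would have been 14.5 V.)

V_out ≈ 14.5 V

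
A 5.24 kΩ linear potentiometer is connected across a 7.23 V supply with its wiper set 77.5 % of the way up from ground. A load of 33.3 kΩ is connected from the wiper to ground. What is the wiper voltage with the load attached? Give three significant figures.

The wiper splits the pot into (1−α)R = 1.179 kΩ above and αR = 4.061 kΩ below.
Lower section ‖ load = 3.620 kΩ.
V_wiper = 7.23 × 3.620/(1.179 + 3.620) = 5.45 V.

V ≈ 5.45 V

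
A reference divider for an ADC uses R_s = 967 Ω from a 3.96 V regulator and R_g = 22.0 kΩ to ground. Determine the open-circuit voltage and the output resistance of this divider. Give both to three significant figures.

V_th = 3.79 V, R_th = 926 Ω

V_th is the open-circuit tap voltage: 3.96 × 22000/(967 + 22000) = 3.79 V.
With the supply zeroed, R_s and R_g appear in parallel from the tap: R_th = R_s‖R_g = (967 × 22000)/22970 = 926 Ω.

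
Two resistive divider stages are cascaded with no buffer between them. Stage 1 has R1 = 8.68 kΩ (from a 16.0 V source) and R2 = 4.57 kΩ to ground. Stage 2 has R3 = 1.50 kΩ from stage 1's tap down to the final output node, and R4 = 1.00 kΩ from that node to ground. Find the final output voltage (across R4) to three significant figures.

Stage 2 presents R3+R4 = 2.500 kΩ as a load on stage 1's tap.
Stage 1's lower leg becomes R2‖(R3+R4) = 1.616 kΩ, so V_mid = 16.0 × 1.616/10.30 = 2.511 V.
Stage 2 is itself unloaded: V_out = V_mid × R4/(R3+R4) = 2.511 × 1.00/2.500 = 1.00 V.

V_out ≈ 1.00 V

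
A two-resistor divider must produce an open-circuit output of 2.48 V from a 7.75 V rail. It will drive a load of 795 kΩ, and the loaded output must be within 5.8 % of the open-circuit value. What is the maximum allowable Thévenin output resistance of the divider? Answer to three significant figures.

Loading drop = R_th/(R_th + R_L) ≤ 0.0580, so R_th ≤ R_L · ε/(1−ε) = 795 kΩ × 0.0580/0.9420 = 48.9 kΩ.

R_th ≤ 48.9 kΩ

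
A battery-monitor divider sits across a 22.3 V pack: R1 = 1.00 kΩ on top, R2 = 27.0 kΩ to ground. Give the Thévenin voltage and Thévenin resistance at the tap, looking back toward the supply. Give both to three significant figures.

V_th = 21.5 V, R_th = 964 Ω

V_th is the open-circuit tap voltage: 22.3 × 27.0/(1.00 + 27.0) = 21.5 V.
With the supply zeroed, R1 and R2 appear in parallel from the tap: R_th = R1‖R2 = (1.00 × 27.0)/28.00 = 964 Ω.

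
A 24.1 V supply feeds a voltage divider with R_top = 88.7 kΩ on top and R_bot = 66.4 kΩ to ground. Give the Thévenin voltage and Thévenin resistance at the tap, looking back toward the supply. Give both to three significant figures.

V_th = 10.3 V, R_th = 38.0 kΩ

V_th is the open-circuit tap voltage: 24.1 × 66.4/(88.7 + 66.4) = 10.3 V.
With the supply zeroed, R_top and R_bot appear in parallel from the tap: R_th = R_top‖R_bot = (88.7 × 66.4)/155.1 = 38.0 kΩ.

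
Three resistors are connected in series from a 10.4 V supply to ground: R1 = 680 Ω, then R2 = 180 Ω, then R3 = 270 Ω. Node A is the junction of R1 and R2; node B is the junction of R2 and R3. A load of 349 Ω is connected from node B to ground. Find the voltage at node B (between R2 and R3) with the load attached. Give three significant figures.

At node B, R3 is in parallel with the load: R3‖R_L = 152.2 Ω.
Below node A the resistance is R2 + (R3‖R_L) = 332.2 Ω, so V_A = 10.4 × 332.2/1012 = 3.413 V.
Then V_B = V_A × (R3‖R_L)/(R2 + R3‖R_L) = 3.413 × 152.2/332.2 = 1.56 V.

V ≈ 1.56 V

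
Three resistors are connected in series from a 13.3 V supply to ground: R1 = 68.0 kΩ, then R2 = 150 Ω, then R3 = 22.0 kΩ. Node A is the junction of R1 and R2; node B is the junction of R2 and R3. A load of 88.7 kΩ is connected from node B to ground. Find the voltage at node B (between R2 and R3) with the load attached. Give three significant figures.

At node B, R3 is in parallel with the load: R3‖R_L = 17630 Ω.
Below node A the resistance is R2 + (R3‖R_L) = 17780 Ω, so V_A = 13.3 × 17780/85780 = 2.756 V.
Then V_B = V_A × (R3‖R_L)/(R2 + R3‖R_L) = 2.756 × 17630/17780 = 2.73 V.

V ≈ 2.73 V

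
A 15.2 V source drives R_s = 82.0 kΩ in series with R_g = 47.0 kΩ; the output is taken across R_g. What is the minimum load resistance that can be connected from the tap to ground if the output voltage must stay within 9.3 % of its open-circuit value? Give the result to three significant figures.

R_L(min) ≈ 291 kΩ

Output resistance R_th = R_s‖R_g = (82.0 × 47.0)/129.0 = 29.88 kΩ.
The fractional drop is R_th/(R_th + R_L); requiring this ≤ 0.0930 gives R_L ≥ R_th(1/0.0930 − 1) = 29.88 × 9.753 = 291 kΩ.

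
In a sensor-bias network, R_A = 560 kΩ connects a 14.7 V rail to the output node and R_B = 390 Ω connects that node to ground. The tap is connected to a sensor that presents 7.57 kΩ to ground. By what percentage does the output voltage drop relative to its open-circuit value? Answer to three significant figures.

The divider's output (Thévenin) resistance is R_A‖R_B = 389.7 Ω.
Fractional drop under load = R_th/(R_th + R_L) = 389.7 / (389.7 + 7570) = 0.04896.
So the output falls by 4.90 %.

4.90 %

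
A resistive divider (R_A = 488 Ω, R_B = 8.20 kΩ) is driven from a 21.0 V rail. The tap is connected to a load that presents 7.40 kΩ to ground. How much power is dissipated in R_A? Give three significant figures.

Total resistance from the source is R_A + (R_B‖R_L) = 4378 Ω, so I = 21.0/4378 Ω = 4.797 mA.
P = I²·R_A = (4.797 mA)² × 488 Ω = 11.2 mW.

P ≈ 11.2 mW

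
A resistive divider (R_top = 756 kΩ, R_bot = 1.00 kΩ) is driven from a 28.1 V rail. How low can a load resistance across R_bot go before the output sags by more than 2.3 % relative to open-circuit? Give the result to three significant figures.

Output resistance R_th = R_top‖R_bot = (756000 × 1000)/757000 = 998.7 Ω.
The fractional drop is R_th/(R_th + R_L); requiring this ≤ 0.0230 gives R_L ≥ R_th(1/0.0230 − 1) = 998.7 × 42.48 = 42.4 kΩ.

R_L(min) ≈ 42.4 kΩ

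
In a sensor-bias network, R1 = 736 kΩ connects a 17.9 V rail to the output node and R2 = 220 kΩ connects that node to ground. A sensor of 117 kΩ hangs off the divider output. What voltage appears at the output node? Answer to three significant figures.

V_out ≈ 1.68 V

The load sits in parallel with R2: R2‖R_L = (220 × 117) / (220 + 117) = 76.38 kΩ.
V_out = 17.9 × 76.38 / (736 + 76.38) = 17.9 × 76.38/812.4 = 1.68 V.
(Unloaded it would have been 4.12 V.)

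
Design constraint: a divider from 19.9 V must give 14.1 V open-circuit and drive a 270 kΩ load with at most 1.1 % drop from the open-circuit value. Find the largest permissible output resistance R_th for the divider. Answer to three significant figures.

R_th ≤ 3.00 kΩ

Loading drop = R_th/(R_th + R_L) ≤ 0.0110, so R_th ≤ R_L · ε/(1−ε) = 270 kΩ × 0.0110/0.9890 = 3.00 kΩ.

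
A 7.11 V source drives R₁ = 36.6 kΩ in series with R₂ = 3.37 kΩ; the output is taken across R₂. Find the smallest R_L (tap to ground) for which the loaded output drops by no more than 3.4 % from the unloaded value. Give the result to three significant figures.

Output resistance R_th = R₁‖R₂ = (36.6 × 3.37)/39.97 = 3.086 kΩ.
The fractional drop is R_th/(R_th + R_L); requiring this ≤ 0.0340 gives R_L ≥ R_th(1/0.0340 − 1) = 3.086 × 28.41 = 87.7 kΩ.

R_L(min) ≈ 87.7 kΩ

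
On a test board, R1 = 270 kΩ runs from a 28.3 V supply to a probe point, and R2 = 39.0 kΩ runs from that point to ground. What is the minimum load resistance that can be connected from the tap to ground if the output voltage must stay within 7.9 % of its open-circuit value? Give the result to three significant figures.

R_L(min) ≈ 397 kΩ

Output resistance R_th = R1‖R2 = (270 × 39.0)/309.0 = 34.08 kΩ.
The fractional drop is R_th/(R_th + R_L); requiring this ≤ 0.0790 gives R_L ≥ R_th(1/0.0790 − 1) = 34.08 × 11.66 = 397 kΩ.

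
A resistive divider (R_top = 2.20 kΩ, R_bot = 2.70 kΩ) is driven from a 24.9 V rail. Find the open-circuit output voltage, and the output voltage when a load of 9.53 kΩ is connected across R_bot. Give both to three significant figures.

Open-circuit: V = 24.9 × 2.70/(2.20 + 2.70) = 13.7 V.
With the load, R_bot becomes R_bot‖R_L = 2.104 kΩ, so V = 24.9 × 2.104/4.304 = 12.2 V.

Unloaded: 13.7 V; loaded: 12.2 V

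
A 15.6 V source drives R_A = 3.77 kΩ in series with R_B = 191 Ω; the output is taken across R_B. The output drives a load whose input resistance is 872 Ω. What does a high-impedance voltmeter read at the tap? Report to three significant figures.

The load sits in parallel with R_B: R_B‖R_L = (191 × 872) / (191 + 872) = 156.7 Ω.
V_out = 15.6 × 156.7 / (3770 + 156.7) = 15.6 × 156.7/3927 = 0.622 V.

V_out ≈ 0.622 V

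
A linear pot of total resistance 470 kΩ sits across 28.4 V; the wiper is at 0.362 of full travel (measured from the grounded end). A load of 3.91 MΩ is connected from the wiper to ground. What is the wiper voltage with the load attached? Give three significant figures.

V ≈ 10.0 V

The wiper splits the pot into (1−α)R = 299.9 kΩ above and αR = 170.1 kΩ below.
Lower section ‖ load = 163.0 kΩ.
V_wiper = 28.4 × 163.0/(299.9 + 163.0) = 10.0 V.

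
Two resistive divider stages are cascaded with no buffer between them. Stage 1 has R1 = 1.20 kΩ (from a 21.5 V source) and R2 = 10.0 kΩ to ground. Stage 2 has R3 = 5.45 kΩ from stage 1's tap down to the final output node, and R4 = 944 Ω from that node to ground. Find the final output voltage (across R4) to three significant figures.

Stage 2 presents R3+R4 = 6394 Ω as a load on stage 1's tap.
Stage 1's lower leg becomes R2‖(R3+R4) = 3900 Ω, so V_mid = 21.5 × 3900/5100 = 16.44 V.
Stage 2 is itself unloaded: V_out = V_mid × R4/(R3+R4) = 16.44 × 944/6394 = 2.43 V.

V_out ≈ 2.43 V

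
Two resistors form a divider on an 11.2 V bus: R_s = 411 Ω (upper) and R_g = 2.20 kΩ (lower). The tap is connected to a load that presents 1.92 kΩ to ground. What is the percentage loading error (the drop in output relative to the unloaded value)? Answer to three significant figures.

Unloaded V = 11.2 × 2200/2611 = 9.437 V.
Loaded: R_g‖R_L = 1025 Ω, giving V = 11.2 × 1025/1436 = 7.995 V.
Drop = (9.437 − 7.995) / 9.437 = 15.3 %.

15.3 %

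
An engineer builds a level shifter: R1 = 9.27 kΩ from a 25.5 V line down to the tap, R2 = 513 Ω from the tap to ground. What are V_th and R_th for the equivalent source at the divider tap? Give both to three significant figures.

V_th = 1.34 V, R_th = 486 Ω

V_th is the open-circuit tap voltage: 25.5 × 513/(9270 + 513) = 1.34 V.
With the supply zeroed, R1 and R2 appear in parallel from the tap: R_th = R1‖R2 = (9270 × 513)/9783 = 486 Ω.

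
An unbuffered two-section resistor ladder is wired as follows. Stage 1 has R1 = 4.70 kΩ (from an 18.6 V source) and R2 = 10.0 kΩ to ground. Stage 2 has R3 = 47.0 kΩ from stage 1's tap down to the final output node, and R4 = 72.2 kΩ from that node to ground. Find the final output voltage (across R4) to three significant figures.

Stage 2 presents R3+R4 = 119.2 kΩ as a load on stage 1's tap.
Stage 1's lower leg becomes R2‖(R3+R4) = 9.226 kΩ, so V_mid = 18.6 × 9.226/13.93 = 12.32 V.
Stage 2 is itself unloaded: V_out = V_mid × R4/(R3+R4) = 12.32 × 72.2/119.2 = 7.46 V.

V_out ≈ 7.46 V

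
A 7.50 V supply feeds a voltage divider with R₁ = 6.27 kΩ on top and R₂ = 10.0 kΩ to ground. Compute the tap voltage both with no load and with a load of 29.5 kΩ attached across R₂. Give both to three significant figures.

Open-circuit: V = 7.50 × 10.0/(6.27 + 10.0) = 4.61 V.
With the load, R₂ becomes R₂‖R_L = 7.468 kΩ, so V = 7.50 × 7.468/13.74 = 4.08 V.

Unloaded: 4.61 V; loaded: 4.08 V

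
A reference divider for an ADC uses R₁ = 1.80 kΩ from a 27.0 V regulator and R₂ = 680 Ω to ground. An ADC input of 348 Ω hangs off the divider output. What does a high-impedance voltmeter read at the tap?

The load sits in parallel with R₂: R₂‖R_L = (680 × 348) / (680 + 348) = 230.2 Ω.
V_out = 27.0 × 230.2 / (1800 + 230.2) = 27.0 × 230.2/2030 = 3.06 V.

V_out ≈ 3.06 V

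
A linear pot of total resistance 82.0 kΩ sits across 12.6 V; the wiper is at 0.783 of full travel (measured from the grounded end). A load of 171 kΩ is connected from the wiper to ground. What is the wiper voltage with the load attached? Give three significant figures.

V ≈ 9.12 V

The wiper splits the pot into (1−α)R = 17.79 kΩ above and αR = 64.21 kΩ below.
Lower section ‖ load = 46.68 kΩ.
V_wiper = 12.6 × 46.68/(17.79 + 46.68) = 9.12 V.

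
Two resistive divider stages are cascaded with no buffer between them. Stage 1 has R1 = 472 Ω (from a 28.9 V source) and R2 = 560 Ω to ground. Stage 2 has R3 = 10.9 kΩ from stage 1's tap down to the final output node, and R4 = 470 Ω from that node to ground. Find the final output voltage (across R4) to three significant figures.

Stage 2 presents R3+R4 = 11370 Ω as a load on stage 1's tap.
Stage 1's lower leg becomes R2‖(R3+R4) = 533.7 Ω, so V_mid = 28.9 × 533.7/1006 = 15.34 V.
Stage 2 is itself unloaded: V_out = V_mid × R4/(R3+R4) = 15.34 × 470/11370 = 0.634 V.

V_out ≈ 0.634 V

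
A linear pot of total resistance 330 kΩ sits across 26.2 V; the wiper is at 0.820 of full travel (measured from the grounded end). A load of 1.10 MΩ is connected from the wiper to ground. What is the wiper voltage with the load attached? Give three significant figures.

The wiper splits the pot into (1−α)R = 59.40 kΩ above and αR = 270.6 kΩ below.
Lower section ‖ load = 217.2 kΩ.
V_wiper = 26.2 × 217.2/(59.40 + 217.2) = 20.6 V.

V ≈ 20.6 V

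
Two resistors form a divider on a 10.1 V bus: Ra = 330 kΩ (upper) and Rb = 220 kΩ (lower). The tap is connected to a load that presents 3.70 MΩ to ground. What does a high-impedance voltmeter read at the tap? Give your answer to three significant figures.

The load sits in parallel with Rb: Rb‖R_L = (220 × 3700) / (220 + 3700) = 207.7 kΩ.
V_out = 10.1 × 207.7 / (330 + 207.7) = 10.1 × 207.7/537.7 = 3.90 V.

V_out ≈ 3.90 V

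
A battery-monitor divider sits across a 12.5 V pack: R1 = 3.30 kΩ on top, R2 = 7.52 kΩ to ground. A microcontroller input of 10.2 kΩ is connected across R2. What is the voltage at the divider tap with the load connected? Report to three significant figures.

The load sits in parallel with R2: R2‖R_L = (7.52 × 10.2) / (7.52 + 10.2) = 4.329 kΩ.
V_out = 12.5 × 4.329 / (3.30 + 4.329) = 12.5 × 4.329/7.629 = 7.09 V.

V_out ≈ 7.09 V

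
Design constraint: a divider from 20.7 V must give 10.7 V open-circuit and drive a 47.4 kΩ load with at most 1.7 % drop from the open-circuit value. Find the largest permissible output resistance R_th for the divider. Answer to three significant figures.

Loading drop = R_th/(R_th + R_L) ≤ 0.0170, so R_th ≤ R_L · ε/(1−ε) = 47.4 kΩ × 0.0170/0.9830 = 820 Ω.
(Any R1, R2 with R2/(R1+R2) = 0.517 and R1‖R2 ≤ 820 Ω will meet the spec.)

R_th ≤ 820 Ω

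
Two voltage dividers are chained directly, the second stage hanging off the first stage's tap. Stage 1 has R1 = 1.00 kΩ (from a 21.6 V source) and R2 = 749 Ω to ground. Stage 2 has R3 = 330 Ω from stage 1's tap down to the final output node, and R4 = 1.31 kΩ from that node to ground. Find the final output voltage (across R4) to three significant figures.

Stage 2 presents R3+R4 = 1640 Ω as a load on stage 1's tap.
Stage 1's lower leg becomes R2‖(R3+R4) = 514.2 Ω, so V_mid = 21.6 × 514.2/1514 = 7.335 V.
Stage 2 is itself unloaded: V_out = V_mid × R4/(R3+R4) = 7.335 × 1310/1640 = 5.86 V.

V_out ≈ 5.86 V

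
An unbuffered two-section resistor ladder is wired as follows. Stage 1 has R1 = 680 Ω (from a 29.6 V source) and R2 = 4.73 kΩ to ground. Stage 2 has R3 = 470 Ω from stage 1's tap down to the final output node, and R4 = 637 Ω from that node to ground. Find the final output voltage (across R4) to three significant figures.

Stage 2 presents R3+R4 = 1107 Ω as a load on stage 1's tap.
Stage 1's lower leg becomes R2‖(R3+R4) = 897.1 Ω, so V_mid = 29.6 × 897.1/1577 = 16.84 V.
Stage 2 is itself unloaded: V_out = V_mid × R4/(R3+R4) = 16.84 × 637/1107 = 9.69 V.

V_out ≈ 9.69 V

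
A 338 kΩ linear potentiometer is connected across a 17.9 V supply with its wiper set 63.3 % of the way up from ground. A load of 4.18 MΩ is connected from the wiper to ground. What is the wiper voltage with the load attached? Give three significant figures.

The wiper splits the pot into (1−α)R = 124.0 kΩ above and αR = 214.0 kΩ below.
Lower section ‖ load = 203.5 kΩ.
V_wiper = 17.9 × 203.5/(124.0 + 203.5) = 11.1 V.

V ≈ 11.1 V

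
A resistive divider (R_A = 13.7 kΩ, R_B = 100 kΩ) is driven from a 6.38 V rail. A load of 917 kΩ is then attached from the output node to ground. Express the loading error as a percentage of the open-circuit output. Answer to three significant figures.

The divider's output (Thévenin) resistance is R_A‖R_B = 12.05 kΩ.
Fractional drop under load = R_th/(R_th + R_L) = 12.05 / (12.05 + 917) = 0.01297.
So the output falls by 1.30 %.

1.30 %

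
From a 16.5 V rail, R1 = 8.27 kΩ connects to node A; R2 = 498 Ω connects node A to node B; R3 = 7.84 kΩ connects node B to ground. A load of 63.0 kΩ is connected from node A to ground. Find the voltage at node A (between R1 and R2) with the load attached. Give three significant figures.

V ≈ 7.77 V

Below node A the series string R2+R3 = 8338 Ω sits in parallel with the 63000 Ω load: 7363 Ω.
V_A = 16.5 × 7363/(8270 + 7363) = 7.77 V.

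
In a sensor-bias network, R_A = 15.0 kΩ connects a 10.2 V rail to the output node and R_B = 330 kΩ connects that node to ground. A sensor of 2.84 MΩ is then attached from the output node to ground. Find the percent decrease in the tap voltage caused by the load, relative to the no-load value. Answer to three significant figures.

0.503 %

The divider's output (Thévenin) resistance is R_A‖R_B = 14.35 kΩ.
Fractional drop under load = R_th/(R_th + R_L) = 14.35 / (14.35 + 2840) = 0.005027.
So the output falls by 0.503 %.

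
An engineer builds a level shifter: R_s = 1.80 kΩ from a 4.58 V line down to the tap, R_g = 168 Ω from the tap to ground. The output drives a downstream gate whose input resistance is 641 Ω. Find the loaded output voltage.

V_out ≈ 0.315 V

The load sits in parallel with R_g: R_g‖R_L = (168 × 641) / (168 + 641) = 133.1 Ω.
V_out = 4.58 × 133.1 / (1800 + 133.1) = 4.58 × 133.1/1933 = 0.315 V.
(Unloaded it would have been 0.391 V.)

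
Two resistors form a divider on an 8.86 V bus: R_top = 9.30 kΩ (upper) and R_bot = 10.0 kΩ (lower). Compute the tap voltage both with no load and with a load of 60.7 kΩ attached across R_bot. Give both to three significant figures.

Open-circuit: V = 8.86 × 10.0/(9.30 + 10.0) = 4.59 V.
With the load, R_bot becomes R_bot‖R_L = 8.586 kΩ, so V = 8.86 × 8.586/17.89 = 4.25 V.

Unloaded: 4.59 V; loaded: 4.25 V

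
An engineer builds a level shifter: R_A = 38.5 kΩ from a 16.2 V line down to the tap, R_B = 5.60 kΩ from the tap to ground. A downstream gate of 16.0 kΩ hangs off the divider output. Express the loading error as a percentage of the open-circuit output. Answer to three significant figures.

23.4 %

Unloaded V = 16.2 × 5.60/44.10 = 2.057 V.
Loaded: R_B‖R_L = 4.148 kΩ, giving V = 16.2 × 4.148/42.65 = 1.576 V.
Drop = (2.057 − 1.576) / 2.057 = 23.4 %.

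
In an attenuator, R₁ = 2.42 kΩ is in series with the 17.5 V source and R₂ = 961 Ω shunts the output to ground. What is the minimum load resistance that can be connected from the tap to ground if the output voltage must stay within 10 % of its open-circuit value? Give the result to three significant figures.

R_L(min) ≈ 6.19 kΩ

Output resistance R_th = R₁‖R₂ = (2420 × 961)/3381 = 687.8 Ω.
The fractional drop is R_th/(R_th + R_L); requiring this ≤ 0.100 gives R_L ≥ R_th(1/0.100 − 1) = 687.8 × 9.000 = 6.19 kΩ.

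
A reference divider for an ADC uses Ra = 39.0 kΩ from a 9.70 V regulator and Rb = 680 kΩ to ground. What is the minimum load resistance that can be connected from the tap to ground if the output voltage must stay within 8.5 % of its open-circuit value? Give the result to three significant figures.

R_L(min) ≈ 397 kΩ

Output resistance R_th = Ra‖Rb = (39.0 × 680)/719.0 = 36.88 kΩ.
The fractional drop is R_th/(R_th + R_L); requiring this ≤ 0.0850 gives R_L ≥ R_th(1/0.0850 − 1) = 36.88 × 10.76 = 397 kΩ.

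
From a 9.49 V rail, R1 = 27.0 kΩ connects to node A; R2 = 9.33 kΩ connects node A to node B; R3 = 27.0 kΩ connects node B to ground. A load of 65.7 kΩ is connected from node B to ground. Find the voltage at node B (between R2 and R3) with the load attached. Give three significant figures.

V ≈ 3.27 V

At node B, R3 is in parallel with the load: R3‖R_L = 19.14 kΩ.
Below node A the resistance is R2 + (R3‖R_L) = 28.47 kΩ, so V_A = 9.49 × 28.47/55.47 = 4.870 V.
Then V_B = V_A × (R3‖R_L)/(R2 + R3‖R_L) = 4.870 × 19.14/28.47 = 3.27 V.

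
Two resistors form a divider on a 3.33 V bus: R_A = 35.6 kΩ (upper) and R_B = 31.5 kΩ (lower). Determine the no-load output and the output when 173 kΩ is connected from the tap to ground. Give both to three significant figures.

Unloaded: 1.56 V; loaded: 1.43 V

Open-circuit: V = 3.33 × 31.5/(35.6 + 31.5) = 1.56 V.
With the load, R_B becomes R_B‖R_L = 26.65 kΩ, so V = 3.33 × 26.65/62.25 = 1.43 V.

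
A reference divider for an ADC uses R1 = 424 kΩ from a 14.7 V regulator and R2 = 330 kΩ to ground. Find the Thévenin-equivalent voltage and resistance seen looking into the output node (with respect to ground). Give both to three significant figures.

V_th is the open-circuit tap voltage: 14.7 × 330/(424 + 330) = 6.43 V.
With the supply zeroed, R1 and R2 appear in parallel from the tap: R_th = R1‖R2 = (424 × 330)/754.0 = 186 kΩ.

V_th = 6.43 V, R_th = 186 kΩ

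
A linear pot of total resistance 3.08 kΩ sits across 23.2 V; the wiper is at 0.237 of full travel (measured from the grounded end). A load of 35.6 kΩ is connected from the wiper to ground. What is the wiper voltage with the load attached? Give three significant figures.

V ≈ 5.41 V

The wiper splits the pot into (1−α)R = 2350 Ω above and αR = 730.0 Ω below.
Lower section ‖ load = 715.3 Ω.
V_wiper = 23.2 × 715.3/(2350 + 715.3) = 5.41 V.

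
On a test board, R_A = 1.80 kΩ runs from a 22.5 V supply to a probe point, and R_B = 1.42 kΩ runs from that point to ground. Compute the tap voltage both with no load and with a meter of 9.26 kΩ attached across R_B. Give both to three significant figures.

Unloaded: 9.92 V; loaded: 9.14 V

Open-circuit: V = 22.5 × 1.42/(1.80 + 1.42) = 9.92 V.
With the load, R_B becomes R_B‖R_L = 1.231 kΩ, so V = 22.5 × 1.231/3.031 = 9.14 V.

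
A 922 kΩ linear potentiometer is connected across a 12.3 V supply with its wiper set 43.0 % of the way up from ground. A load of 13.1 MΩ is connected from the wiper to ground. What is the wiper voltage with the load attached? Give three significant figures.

V ≈ 5.20 V

The wiper splits the pot into (1−α)R = 525.5 kΩ above and αR = 396.5 kΩ below.
Lower section ‖ load = 384.8 kΩ.
V_wiper = 12.3 × 384.8/(525.5 + 384.8) = 5.20 V.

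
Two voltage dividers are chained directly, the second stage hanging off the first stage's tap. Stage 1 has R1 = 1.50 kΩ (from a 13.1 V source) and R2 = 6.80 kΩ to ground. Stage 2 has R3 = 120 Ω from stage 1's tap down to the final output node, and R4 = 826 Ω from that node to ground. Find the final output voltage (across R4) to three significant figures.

V_out ≈ 4.08 V

Stage 2 presents R3+R4 = 946.0 Ω as a load on stage 1's tap.
Stage 1's lower leg becomes R2‖(R3+R4) = 830.5 Ω, so V_mid = 13.1 × 830.5/2330 = 4.668 V.
Stage 2 is itself unloaded: V_out = V_mid × R4/(R3+R4) = 4.668 × 826/946.0 = 4.08 V.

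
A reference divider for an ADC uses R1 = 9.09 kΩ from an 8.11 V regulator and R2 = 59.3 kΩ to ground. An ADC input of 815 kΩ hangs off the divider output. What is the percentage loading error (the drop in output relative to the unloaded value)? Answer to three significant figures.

0.958 %

The divider's output (Thévenin) resistance is R1‖R2 = 7.882 kΩ.
Fractional drop under load = R_th/(R_th + R_L) = 7.882 / (7.882 + 815) = 0.009578.
So the output falls by 0.958 %.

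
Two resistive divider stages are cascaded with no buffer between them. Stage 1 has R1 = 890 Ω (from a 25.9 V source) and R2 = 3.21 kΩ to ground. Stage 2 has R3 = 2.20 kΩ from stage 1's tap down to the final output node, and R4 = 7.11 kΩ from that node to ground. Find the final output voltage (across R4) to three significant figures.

V_out ≈ 14.4 V

Stage 2 presents R3+R4 = 9310 Ω as a load on stage 1's tap.
Stage 1's lower leg becomes R2‖(R3+R4) = 2387 Ω, so V_mid = 25.9 × 2387/3277 = 18.87 V.
Stage 2 is itself unloaded: V_out = V_mid × R4/(R3+R4) = 18.87 × 7110/9310 = 14.4 V.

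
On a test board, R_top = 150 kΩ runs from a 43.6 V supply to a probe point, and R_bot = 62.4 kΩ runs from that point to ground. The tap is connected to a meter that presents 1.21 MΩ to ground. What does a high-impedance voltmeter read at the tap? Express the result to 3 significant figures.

V_out ≈ 12.4 V

The load sits in parallel with R_bot: R_bot‖R_L = (62.4 × 1210) / (62.4 + 1210) = 59.34 kΩ.
V_out = 43.6 × 59.34 / (150 + 59.34) = 43.6 × 59.34/209.3 = 12.4 V.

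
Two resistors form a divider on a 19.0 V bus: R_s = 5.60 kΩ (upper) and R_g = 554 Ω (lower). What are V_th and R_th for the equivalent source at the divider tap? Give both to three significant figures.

V_th = 1.71 V, R_th = 504 Ω

V_th is the open-circuit tap voltage: 19.0 × 554/(5600 + 554) = 1.71 V.
With the supply zeroed, R_s and R_g appear in parallel from the tap: R_th = R_s‖R_g = (5600 × 554)/6154 = 504 Ω.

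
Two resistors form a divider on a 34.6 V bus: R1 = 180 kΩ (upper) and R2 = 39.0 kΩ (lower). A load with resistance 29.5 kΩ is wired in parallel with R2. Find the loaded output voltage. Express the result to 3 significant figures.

The load sits in parallel with R2: R2‖R_L = (39.0 × 29.5) / (39.0 + 29.5) = 16.80 kΩ.
V_out = 34.6 × 16.80 / (180 + 16.80) = 34.6 × 16.80/196.8 = 2.95 V.
(Unloaded it would have been 6.16 V.)

V_out ≈ 2.95 V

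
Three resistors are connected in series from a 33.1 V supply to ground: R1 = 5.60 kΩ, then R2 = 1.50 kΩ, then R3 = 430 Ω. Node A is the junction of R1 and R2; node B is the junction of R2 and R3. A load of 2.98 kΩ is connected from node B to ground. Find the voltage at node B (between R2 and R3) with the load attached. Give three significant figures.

V ≈ 1.66 V

At node B, R3 is in parallel with the load: R3‖R_L = 375.8 Ω.
Below node A the resistance is R2 + (R3‖R_L) = 1876 Ω, so V_A = 33.1 × 1876/7476 = 8.305 V.
Then V_B = V_A × (R3‖R_L)/(R2 + R3‖R_L) = 8.305 × 375.8/1876 = 1.66 V.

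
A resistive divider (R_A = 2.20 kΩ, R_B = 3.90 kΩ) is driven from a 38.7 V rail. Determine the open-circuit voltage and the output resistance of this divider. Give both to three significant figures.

V_th = 24.7 V, R_th = 1.41 kΩ

V_th is the open-circuit tap voltage: 38.7 × 3.90/(2.20 + 3.90) = 24.7 V.
With the supply zeroed, R_A and R_B appear in parallel from the tap: R_th = R_A‖R_B = (2.20 × 3.90)/6.100 = 1.41 kΩ.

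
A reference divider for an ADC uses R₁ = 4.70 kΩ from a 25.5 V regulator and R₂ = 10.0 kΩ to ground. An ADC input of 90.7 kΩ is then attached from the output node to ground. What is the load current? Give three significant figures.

I_L ≈ 0.185 mA

R₂‖R_L = 9.007 kΩ; V_out = 25.5 × 9.007/13.71 = 16.76 V.
I_L = V_out / R_L = 16.76 / 90.7 kΩ = 0.185 mA.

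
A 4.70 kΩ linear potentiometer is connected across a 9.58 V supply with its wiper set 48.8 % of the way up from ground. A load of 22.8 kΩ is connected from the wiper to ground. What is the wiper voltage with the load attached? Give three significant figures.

V ≈ 4.45 V

The wiper splits the pot into (1−α)R = 2.406 kΩ above and αR = 2.294 kΩ below.
Lower section ‖ load = 2.084 kΩ.
V_wiper = 9.58 × 2.084/(2.406 + 2.084) = 4.45 V.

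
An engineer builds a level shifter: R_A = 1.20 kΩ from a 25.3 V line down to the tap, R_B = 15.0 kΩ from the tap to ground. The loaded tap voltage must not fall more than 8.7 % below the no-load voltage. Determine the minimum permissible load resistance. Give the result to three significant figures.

R_L(min) ≈ 11.7 kΩ

Output resistance R_th = R_A‖R_B = (1.20 × 15.0)/16.20 = 1.111 kΩ.
The fractional drop is R_th/(R_th + R_L); requiring this ≤ 0.0870 gives R_L ≥ R_th(1/0.0870 − 1) = 1.111 × 10.49 = 11.7 kΩ.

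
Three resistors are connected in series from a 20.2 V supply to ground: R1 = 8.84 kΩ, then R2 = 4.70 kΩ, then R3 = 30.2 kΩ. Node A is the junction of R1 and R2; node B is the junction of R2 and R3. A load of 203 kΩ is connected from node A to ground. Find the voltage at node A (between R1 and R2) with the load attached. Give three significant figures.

Below node A the series string R2+R3 = 34.90 kΩ sits in parallel with the 203 kΩ load: 29.78 kΩ.
V_A = 20.2 × 29.78/(8.84 + 29.78) = 15.6 V.

V ≈ 15.6 V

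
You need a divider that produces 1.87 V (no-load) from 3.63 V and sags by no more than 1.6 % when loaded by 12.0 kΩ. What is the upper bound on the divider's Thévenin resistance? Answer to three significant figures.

R_th ≤ 195 Ω

Loading drop = R_th/(R_th + R_L) ≤ 0.0160, so R_th ≤ R_L · ε/(1−ε) = 12.0 kΩ × 0.0160/0.9840 = 195 Ω.
(Any R1, R2 with R2/(R1+R2) = 0.515 and R1‖R2 ≤ 195 Ω will meet the spec.)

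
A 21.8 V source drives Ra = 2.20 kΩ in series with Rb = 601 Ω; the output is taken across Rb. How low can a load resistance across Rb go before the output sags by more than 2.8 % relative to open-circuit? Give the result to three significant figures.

Output resistance R_th = Ra‖Rb = (2200 × 601)/2801 = 472.0 Ω.
The fractional drop is R_th/(R_th + R_L); requiring this ≤ 0.0280 gives R_L ≥ R_th(1/0.0280 − 1) = 472.0 × 34.71 = 16.4 kΩ.

R_L(min) ≈ 16.4 kΩ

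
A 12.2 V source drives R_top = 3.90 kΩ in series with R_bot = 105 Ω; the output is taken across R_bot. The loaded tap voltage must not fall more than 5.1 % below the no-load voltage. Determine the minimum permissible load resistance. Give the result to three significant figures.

R_L(min) ≈ 1.90 kΩ

Output resistance R_th = R_top‖R_bot = (3900 × 105)/4005 = 102.2 Ω.
The fractional drop is R_th/(R_th + R_L); requiring this ≤ 0.0510 gives R_L ≥ R_th(1/0.0510 − 1) = 102.2 × 18.61 = 1.90 kΩ.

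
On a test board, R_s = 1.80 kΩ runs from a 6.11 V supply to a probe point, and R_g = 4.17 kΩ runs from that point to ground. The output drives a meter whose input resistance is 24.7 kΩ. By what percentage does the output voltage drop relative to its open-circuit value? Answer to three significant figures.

4.84 %

The divider's output (Thévenin) resistance is R_s‖R_g = 1.257 kΩ.
Fractional drop under load = R_th/(R_th + R_L) = 1.257 / (1.257 + 24.7) = 0.04844.
So the output falls by 4.84 %.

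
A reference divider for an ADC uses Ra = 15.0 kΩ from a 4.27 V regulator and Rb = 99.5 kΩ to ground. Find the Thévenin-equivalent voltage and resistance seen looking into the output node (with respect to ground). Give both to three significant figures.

V_th = 3.71 V, R_th = 13.0 kΩ

V_th is the open-circuit tap voltage: 4.27 × 99.5/(15.0 + 99.5) = 3.71 V.
With the supply zeroed, Ra and Rb appear in parallel from the tap: R_th = Ra‖Rb = (15.0 × 99.5)/114.5 = 13.0 kΩ.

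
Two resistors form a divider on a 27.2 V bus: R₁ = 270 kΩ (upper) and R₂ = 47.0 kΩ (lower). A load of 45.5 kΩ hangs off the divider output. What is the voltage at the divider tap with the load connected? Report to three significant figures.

The load sits in parallel with R₂: R₂‖R_L = (47.0 × 45.5) / (47.0 + 45.5) = 23.12 kΩ.
V_out = 27.2 × 23.12 / (270 + 23.12) = 27.2 × 23.12/293.1 = 2.15 V.

V_out ≈ 2.15 V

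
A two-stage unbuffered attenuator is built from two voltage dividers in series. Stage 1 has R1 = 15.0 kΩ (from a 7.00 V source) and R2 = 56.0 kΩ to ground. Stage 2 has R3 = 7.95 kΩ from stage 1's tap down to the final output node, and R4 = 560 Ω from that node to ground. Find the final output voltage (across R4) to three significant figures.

V_out ≈ 0.152 V

Stage 2 presents R3+R4 = 8510 Ω as a load on stage 1's tap.
Stage 1's lower leg becomes R2‖(R3+R4) = 7387 Ω, so V_mid = 7.00 × 7387/22390 = 2.310 V.
Stage 2 is itself unloaded: V_out = V_mid × R4/(R3+R4) = 2.310 × 560/8510 = 0.152 V.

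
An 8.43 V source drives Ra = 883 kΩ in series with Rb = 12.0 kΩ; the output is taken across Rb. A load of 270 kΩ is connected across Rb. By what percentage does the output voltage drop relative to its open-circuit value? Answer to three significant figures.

4.20 %

The divider's output (Thévenin) resistance is Ra‖Rb = 11.84 kΩ.
Fractional drop under load = R_th/(R_th + R_L) = 11.84 / (11.84 + 270) = 0.04201.
So the output falls by 4.20 %.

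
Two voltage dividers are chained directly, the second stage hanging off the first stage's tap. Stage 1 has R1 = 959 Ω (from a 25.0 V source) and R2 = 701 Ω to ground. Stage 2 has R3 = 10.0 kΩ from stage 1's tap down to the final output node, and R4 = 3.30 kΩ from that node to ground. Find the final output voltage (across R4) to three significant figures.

Stage 2 presents R3+R4 = 13300 Ω as a load on stage 1's tap.
Stage 1's lower leg becomes R2‖(R3+R4) = 665.9 Ω, so V_mid = 25.0 × 665.9/1625 = 10.25 V.
Stage 2 is itself unloaded: V_out = V_mid × R4/(R3+R4) = 10.25 × 3300/13300 = 2.54 V.

V_out ≈ 2.54 V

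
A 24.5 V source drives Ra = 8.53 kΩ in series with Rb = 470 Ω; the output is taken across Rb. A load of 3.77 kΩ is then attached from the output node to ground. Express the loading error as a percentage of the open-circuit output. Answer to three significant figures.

10.6 %

The divider's output (Thévenin) resistance is Ra‖Rb = 445.5 Ω.
Fractional drop under load = R_th/(R_th + R_L) = 445.5 / (445.5 + 3770) = 0.1057.
So the output falls by 10.6 %.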